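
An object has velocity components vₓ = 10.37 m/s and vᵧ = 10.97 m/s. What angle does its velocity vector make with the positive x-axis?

θ = arctan(vᵧ/vₓ) = arctan(10.97/10.37) = 46.61°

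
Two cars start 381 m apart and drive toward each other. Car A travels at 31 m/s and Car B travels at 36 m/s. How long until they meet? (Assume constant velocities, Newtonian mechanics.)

Combined speed: v_combined = 31 + 36 = 67 m/s
Time to meet: t = d/v_combined = 381/67 = 5.69 s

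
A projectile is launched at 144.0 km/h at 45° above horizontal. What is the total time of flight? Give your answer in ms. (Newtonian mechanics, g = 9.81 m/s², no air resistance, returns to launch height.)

v₀ = 144.0 km/h × 0.2777777777777778 = 40.0 m/s
T = 2 × v₀ × sin(θ) / g = 2 × 40.0 × sin(45°) / 9.81 = 2 × 40.0 × 0.707107 / 9.81 = 5.76642 s
T = 5.76642 s / 0.001 = 5766 ms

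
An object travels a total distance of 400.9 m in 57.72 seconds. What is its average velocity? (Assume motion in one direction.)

v_avg = Δd / Δt = 400.9 / 57.72 = 6.95 m/s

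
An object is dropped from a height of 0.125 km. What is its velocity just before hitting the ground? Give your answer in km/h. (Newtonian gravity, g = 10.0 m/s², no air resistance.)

h = 0.125 km × 1000.0 = 125.0 m
v = √(2gh) = √(2 × 10.0 × 125.0) = 50.0 m/s
v = 50.0 m/s / 0.2777777777777778 = 180.0 km/h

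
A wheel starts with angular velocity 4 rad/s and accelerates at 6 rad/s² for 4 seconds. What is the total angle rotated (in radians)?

θ = ω₀t + ½αt² = 4×4 + ½×6×4² = 64.0 rad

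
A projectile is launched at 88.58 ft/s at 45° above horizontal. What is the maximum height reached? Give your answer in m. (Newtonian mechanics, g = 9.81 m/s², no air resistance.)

v₀ = 88.58 ft/s × 0.3048 = 26.9992 m/s
H = v₀² × sin²(θ) / (2g) = 26.9992² × sin(45°)² / (2 × 9.81) = 728.957 × 0.5 / 19.62 = 18.58 m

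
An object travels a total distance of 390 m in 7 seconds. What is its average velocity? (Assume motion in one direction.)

v_avg = Δd / Δt = 390 / 7 = 55.71 m/s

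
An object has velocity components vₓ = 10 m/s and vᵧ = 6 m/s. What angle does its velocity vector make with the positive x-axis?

θ = arctan(vᵧ/vₓ) = arctan(6/10) = 30.96°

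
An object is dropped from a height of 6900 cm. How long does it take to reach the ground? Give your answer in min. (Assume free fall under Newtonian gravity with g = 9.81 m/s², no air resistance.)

h = 6900 cm × 0.01 = 69.0 m
t = √(2h/g) = √(2 × 69.0 / 9.81) = 3.75064 s
t = 3.75064 s / 60.0 = 0.06251 min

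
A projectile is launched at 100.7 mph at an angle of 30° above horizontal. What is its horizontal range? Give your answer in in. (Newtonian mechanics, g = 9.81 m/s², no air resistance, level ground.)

v₀ = 100.7 mph × 0.44704 = 45.0169 m/s
R = v₀² × sin(2θ) / g = 45.0169² × sin(2 × 30°) / 9.81 = 2026.52 × 0.866025 / 9.81 = 178.901 m
R = 178.901 m / 0.0254 = 7043 in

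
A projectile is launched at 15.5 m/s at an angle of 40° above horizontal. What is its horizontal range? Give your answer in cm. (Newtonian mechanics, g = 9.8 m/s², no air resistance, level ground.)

R = v₀² × sin(2θ) / g = 15.5² × sin(2 × 40°) / 9.8 = 240.25 × 0.984808 / 9.8 = 24.1429 m
R = 24.1429 m / 0.01 = 2414 cm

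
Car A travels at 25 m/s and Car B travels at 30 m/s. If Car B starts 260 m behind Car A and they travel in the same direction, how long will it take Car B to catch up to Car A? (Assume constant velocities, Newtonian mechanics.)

Relative speed: v_rel = 30 - 25 = 5 m/s
Time to catch: t = d₀/v_rel = 260/5 = 52.0 s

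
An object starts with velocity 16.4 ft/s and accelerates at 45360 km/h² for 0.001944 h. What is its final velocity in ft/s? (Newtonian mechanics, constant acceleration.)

v₀ = 16.4 ft/s × 0.3048 = 4.99872 m/s
a = 45360 km/h² × 7.716049382716049e-05 = 3.5 m/s²
t = 0.001944 h × 3600.0 = 6.9984 s
v = v₀ + a × t = 4.99872 + 3.5 × 6.9984 = 29.4931 m/s
v = 29.4931 m/s / 0.3048 = 96.76 ft/s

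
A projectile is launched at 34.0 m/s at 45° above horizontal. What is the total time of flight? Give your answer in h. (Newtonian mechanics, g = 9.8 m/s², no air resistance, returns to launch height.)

T = 2 × v₀ × sin(θ) / g = 2 × 34.0 × sin(45°) / 9.8 = 2 × 34.0 × 0.707107 / 9.8 = 4.90646 s
T = 4.90646 s / 3600.0 = 0.001363 h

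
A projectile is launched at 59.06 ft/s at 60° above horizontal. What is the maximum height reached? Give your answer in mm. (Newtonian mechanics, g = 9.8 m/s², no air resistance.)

v₀ = 59.06 ft/s × 0.3048 = 18.0015 m/s
H = v₀² × sin²(θ) / (2g) = 18.0015² × sin(60°)² / (2 × 9.8) = 324.054 × 0.75 / 19.6 = 12.4 m
H = 12.4 m / 0.001 = 12400 mm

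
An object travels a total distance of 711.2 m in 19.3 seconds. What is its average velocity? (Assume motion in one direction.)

v_avg = Δd / Δt = 711.2 / 19.3 = 36.85 m/s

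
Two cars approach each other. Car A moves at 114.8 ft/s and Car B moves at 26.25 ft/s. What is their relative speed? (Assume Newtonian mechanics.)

v_rel = v_A + v_B = 114.8 + 26.25 = 141.05 ft/s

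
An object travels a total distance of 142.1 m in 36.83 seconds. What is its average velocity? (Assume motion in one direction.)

v_avg = Δd / Δt = 142.1 / 36.83 = 3.86 m/s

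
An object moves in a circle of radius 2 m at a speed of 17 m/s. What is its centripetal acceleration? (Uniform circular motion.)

a_c = v²/r = 17²/2 = 289/2 = 144.5 m/s²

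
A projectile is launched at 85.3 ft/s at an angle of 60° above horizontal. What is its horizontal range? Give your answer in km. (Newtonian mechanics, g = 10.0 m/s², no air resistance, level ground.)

v₀ = 85.3 ft/s × 0.3048 = 25.9994 m/s
R = v₀² × sin(2θ) / g = 25.9994² × sin(2 × 60°) / 10.0 = 675.969 × 0.866025 / 10.0 = 58.5406 m
R = 58.5406 m / 1000.0 = 0.05854 km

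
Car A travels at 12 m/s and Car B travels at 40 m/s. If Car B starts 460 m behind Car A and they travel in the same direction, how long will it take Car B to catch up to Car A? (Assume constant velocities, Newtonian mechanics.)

Relative speed: v_rel = 40 - 12 = 28 m/s
Time to catch: t = d₀/v_rel = 460/28 = 16.43 s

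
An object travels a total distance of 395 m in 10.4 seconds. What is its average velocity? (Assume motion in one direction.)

v_avg = Δd / Δt = 395 / 10.4 = 37.98 m/s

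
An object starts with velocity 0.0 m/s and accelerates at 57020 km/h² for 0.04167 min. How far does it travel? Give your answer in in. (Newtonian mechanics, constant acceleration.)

a = 57020 km/h² × 7.716049382716049e-05 = 4.39969 m/s²
t = 0.04167 min × 60.0 = 2.5002 s
d = v₀ × t + ½ × a × t² = 0.0 × 2.5002 + 0.5 × 4.39969 × 2.5002² = 13.7512 m
d = 13.7512 m / 0.0254 = 541.4 in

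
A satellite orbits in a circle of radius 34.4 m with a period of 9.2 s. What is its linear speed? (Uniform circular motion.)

v = 2πr/T = 2π×34.4/9.2 = 23.49 m/s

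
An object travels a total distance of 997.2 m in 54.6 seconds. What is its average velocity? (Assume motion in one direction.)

v_avg = Δd / Δt = 997.2 / 54.6 = 18.26 m/s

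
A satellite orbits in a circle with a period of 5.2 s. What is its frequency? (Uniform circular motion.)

f = 1/T = 1/5.2 = 0.1923 Hz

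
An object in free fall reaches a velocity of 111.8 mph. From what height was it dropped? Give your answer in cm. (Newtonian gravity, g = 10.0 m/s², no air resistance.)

v = 111.8 mph × 0.44704 = 49.9791 m/s
h = v² / (2g) = 49.9791² / (2 × 10.0) = 124.896 m
h = 124.896 m / 0.01 = 12490 cm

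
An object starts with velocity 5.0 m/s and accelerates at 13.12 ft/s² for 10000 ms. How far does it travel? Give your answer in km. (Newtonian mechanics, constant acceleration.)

a = 13.12 ft/s² × 0.3048 = 3.99898 m/s²
t = 10000 ms × 0.001 = 10.0 s
d = v₀ × t + ½ × a × t² = 5.0 × 10.0 + 0.5 × 3.99898 × 10.0² = 249.949 m
d = 249.949 m / 1000.0 = 0.2499 km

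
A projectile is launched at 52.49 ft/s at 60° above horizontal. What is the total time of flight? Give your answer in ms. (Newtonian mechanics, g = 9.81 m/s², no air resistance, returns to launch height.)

v₀ = 52.49 ft/s × 0.3048 = 15.999 m/s
T = 2 × v₀ × sin(θ) / g = 2 × 15.999 × sin(60°) / 9.81 = 2 × 15.999 × 0.866025 / 9.81 = 2.82478 s
T = 2.82478 s / 0.001 = 2825 ms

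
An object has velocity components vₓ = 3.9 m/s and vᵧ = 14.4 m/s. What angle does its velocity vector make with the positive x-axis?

θ = arctan(vᵧ/vₓ) = arctan(14.4/3.9) = 74.85°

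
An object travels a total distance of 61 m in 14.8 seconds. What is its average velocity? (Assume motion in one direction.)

v_avg = Δd / Δt = 61 / 14.8 = 4.12 m/s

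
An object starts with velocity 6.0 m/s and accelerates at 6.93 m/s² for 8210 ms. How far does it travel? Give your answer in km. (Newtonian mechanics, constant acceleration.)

t = 8210 ms × 0.001 = 8.21 s
d = v₀ × t + ½ × a × t² = 6.0 × 8.21 + 0.5 × 6.93 × 8.21² = 282.815 m
d = 282.815 m / 1000.0 = 0.2828 km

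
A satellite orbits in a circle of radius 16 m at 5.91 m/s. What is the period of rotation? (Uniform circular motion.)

T = 2πr/v = 2π×16/5.91 = 17.01 s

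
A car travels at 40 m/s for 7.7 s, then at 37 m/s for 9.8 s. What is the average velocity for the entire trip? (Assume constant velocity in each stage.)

d₁ = v₁t₁ = 40 × 7.7 = 308.0 m
d₂ = v₂t₂ = 37 × 9.8 = 362.6 m
d_total = 670.6 m, t_total = 17.5 s
v_avg = d_total/t_total = 670.6/17.5 = 38.32 m/s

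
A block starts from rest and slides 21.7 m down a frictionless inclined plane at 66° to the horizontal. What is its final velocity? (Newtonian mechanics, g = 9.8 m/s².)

a = g sin(θ) = 9.8 × sin(66°) = 8.9527 m/s²
v = √(2ad) = √(2 × 8.9527 × 21.7) = 19.71 m/s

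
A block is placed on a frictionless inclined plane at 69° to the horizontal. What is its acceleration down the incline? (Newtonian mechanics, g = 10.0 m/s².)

a = g sin(θ) = 10.0 × sin(69°) = 10.0 × 0.9336 = 9.34 m/s²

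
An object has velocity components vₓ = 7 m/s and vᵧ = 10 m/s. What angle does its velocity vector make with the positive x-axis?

θ = arctan(vᵧ/vₓ) = arctan(10/7) = 55.01°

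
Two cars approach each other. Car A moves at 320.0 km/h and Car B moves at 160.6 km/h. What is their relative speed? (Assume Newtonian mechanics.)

v_rel = v_A + v_B = 320.0 + 160.6 = 480.6 km/h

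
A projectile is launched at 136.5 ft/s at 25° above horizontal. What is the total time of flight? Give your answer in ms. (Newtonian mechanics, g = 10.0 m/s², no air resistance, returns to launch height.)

v₀ = 136.5 ft/s × 0.3048 = 41.6052 m/s
T = 2 × v₀ × sin(θ) / g = 2 × 41.6052 × sin(25°) / 10.0 = 2 × 41.6052 × 0.422618 / 10.0 = 3.51662 s
T = 3.51662 s / 0.001 = 3517 ms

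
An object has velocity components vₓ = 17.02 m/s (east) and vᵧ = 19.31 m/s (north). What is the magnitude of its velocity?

|v| = √(vₓ² + vᵧ²) = √(17.02² + 19.31²) = √(662.5565) = 25.74 m/s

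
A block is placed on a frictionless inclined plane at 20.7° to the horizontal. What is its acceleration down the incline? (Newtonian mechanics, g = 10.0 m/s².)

a = g sin(θ) = 10.0 × sin(20.7°) = 10.0 × 0.3535 = 3.53 m/s²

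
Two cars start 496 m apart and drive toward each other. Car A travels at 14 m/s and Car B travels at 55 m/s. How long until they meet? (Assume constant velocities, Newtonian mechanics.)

Combined speed: v_combined = 14 + 55 = 69 m/s
Time to meet: t = d/v_combined = 496/69 = 7.19 s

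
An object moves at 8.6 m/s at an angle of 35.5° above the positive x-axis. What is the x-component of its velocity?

vₓ = v cos(θ) = 8.6 × cos(35.5°) = 7.0 m/s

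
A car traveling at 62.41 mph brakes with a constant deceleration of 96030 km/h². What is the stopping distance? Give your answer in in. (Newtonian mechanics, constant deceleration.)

v₀ = 62.41 mph × 0.44704 = 27.8998 m/s
a = 96030 km/h² × 7.716049382716049e-05 = 7.40972 m/s²
d = v₀² / (2a) = 27.8998² / (2 × 7.40972) = 778.399 / 14.8194 = 52.5257 m
d = 52.5257 m / 0.0254 = 2068 in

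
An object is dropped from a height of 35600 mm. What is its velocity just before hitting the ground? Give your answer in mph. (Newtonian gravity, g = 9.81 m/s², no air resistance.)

h = 35600 mm × 0.001 = 35.6 m
v = √(2gh) = √(2 × 9.81 × 35.6) = 26.4286 m/s
v = 26.4286 m/s / 0.44704 = 59.12 mph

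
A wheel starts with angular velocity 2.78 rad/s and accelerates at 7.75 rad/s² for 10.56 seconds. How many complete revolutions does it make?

θ = ω₀t + ½αt² = 2.78×10.56 + ½×7.75×10.56² = 461.472 rad
Total revolutions = θ/(2π) = 461.472/(2π) = 73.45
Complete revolutions = ⌊73.45⌋ = 73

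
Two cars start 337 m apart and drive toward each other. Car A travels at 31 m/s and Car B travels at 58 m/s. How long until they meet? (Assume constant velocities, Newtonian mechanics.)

Combined speed: v_combined = 31 + 58 = 89 m/s
Time to meet: t = d/v_combined = 337/89 = 3.79 s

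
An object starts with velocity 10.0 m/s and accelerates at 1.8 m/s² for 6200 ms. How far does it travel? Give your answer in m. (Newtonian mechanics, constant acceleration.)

t = 6200 ms × 0.001 = 6.2 s
d = v₀ × t + ½ × a × t² = 10.0 × 6.2 + 0.5 × 1.8 × 6.2² = 96.6 m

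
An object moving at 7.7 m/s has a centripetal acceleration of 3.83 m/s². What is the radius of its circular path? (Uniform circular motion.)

r = v²/a_c = 7.7²/3.83 = 15.48 m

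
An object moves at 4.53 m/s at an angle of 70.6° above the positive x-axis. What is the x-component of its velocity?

vₓ = v cos(θ) = 4.53 × cos(70.6°) = 1.5 m/s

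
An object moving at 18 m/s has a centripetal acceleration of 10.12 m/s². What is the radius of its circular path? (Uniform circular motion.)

r = v²/a_c = 18²/10.12 = 32.02 m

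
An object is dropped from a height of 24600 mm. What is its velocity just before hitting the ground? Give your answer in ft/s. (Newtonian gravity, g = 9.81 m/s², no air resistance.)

h = 24600 mm × 0.001 = 24.6 m
v = √(2gh) = √(2 × 9.81 × 24.6) = 21.9693 m/s
v = 21.9693 m/s / 0.3048 = 72.08 ft/s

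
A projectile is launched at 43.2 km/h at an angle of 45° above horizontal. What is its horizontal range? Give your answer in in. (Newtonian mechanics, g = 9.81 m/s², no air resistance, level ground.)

v₀ = 43.2 km/h × 0.2777777777777778 = 12.0 m/s
R = v₀² × sin(2θ) / g = 12.0² × sin(2 × 45°) / 9.81 = 144.0 × 1.0 / 9.81 = 14.6789 m
R = 14.6789 m / 0.0254 = 577.9 in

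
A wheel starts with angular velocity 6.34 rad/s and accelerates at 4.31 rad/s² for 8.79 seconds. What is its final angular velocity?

ω = ω₀ + αt = 6.34 + 4.31 × 8.79 = 44.22 rad/s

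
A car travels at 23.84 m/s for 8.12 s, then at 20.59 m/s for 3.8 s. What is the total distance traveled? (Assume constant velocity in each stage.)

d₁ = v₁t₁ = 23.84 × 8.12 = 193.5808 m
d₂ = v₂t₂ = 20.59 × 3.8 = 78.242 m
d_total = 193.5808 + 78.242 = 271.82 m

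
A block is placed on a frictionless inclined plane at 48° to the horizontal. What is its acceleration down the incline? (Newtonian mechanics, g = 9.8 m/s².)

a = g sin(θ) = 9.8 × sin(48°) = 9.8 × 0.7431 = 7.28 m/s²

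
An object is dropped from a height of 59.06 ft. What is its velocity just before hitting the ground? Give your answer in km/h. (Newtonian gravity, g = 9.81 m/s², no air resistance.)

h = 59.06 ft × 0.3048 = 18.0015 m
v = √(2gh) = √(2 × 9.81 × 18.0015) = 18.7933 m/s
v = 18.7933 m/s / 0.2777777777777778 = 67.66 km/h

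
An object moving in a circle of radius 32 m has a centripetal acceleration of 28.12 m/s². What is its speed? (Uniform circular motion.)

v = √(a_c × r) = √(28.12 × 32) = 30.0 m/s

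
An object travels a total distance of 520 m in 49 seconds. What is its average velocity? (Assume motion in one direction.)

v_avg = Δd / Δt = 520 / 49 = 10.61 m/s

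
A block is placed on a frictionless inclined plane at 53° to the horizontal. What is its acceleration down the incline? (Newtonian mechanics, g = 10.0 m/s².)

a = g sin(θ) = 10.0 × sin(53°) = 10.0 × 0.7986 = 7.99 m/s²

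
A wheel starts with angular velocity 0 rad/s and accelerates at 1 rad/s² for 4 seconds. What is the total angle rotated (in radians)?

θ = ω₀t + ½αt² = 0×4 + ½×1×4² = 8.0 rad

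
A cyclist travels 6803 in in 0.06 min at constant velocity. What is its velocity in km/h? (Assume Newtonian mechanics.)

d = 6803 in × 0.0254 = 172.796 m
t = 0.06 min × 60.0 = 3.6 s
v = d / t = 172.796 / 3.6 = 47.9989 m/s
v = 47.9989 m/s / 0.2777777777777778 = 172.8 km/h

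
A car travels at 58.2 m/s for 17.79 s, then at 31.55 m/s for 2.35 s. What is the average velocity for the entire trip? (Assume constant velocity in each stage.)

d₁ = v₁t₁ = 58.2 × 17.79 = 1035.378 m
d₂ = v₂t₂ = 31.55 × 2.35 = 74.1425 m
d_total = 1109.5205 m, t_total = 20.14 s
v_avg = d_total/t_total = 1109.5205/20.14 = 55.09 m/s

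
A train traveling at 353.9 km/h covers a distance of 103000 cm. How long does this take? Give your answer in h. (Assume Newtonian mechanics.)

d = 103000 cm × 0.01 = 1030.0 m
v = 353.9 km/h × 0.2777777777777778 = 98.3056 m/s
t = d / v = 1030.0 / 98.3056 = 10.4775 s
t = 10.4775 s / 3600.0 = 0.00291 h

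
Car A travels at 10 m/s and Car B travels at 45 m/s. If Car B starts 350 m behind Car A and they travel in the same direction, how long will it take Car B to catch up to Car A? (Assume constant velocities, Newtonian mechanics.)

Relative speed: v_rel = 45 - 10 = 35 m/s
Time to catch: t = d₀/v_rel = 350/35 = 10.0 s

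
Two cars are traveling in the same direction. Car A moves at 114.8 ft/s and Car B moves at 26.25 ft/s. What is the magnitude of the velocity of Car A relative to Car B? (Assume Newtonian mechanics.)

v_rel = |v_A - v_B| = |114.8 - 26.25| = 88.55 ft/s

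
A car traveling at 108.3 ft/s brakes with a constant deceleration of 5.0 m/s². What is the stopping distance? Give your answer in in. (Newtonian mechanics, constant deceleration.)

v₀ = 108.3 ft/s × 0.3048 = 33.0098 m/s
d = v₀² / (2a) = 33.0098² / (2 × 5.0) = 1089.65 / 10.0 = 108.965 m
d = 108.965 m / 0.0254 = 4290 in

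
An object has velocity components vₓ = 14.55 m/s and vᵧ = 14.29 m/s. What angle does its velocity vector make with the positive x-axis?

θ = arctan(vᵧ/vₓ) = arctan(14.29/14.55) = 44.48°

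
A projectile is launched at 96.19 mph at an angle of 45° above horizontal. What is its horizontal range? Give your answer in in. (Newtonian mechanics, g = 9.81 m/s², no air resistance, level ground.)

v₀ = 96.19 mph × 0.44704 = 43.0008 m/s
R = v₀² × sin(2θ) / g = 43.0008² × sin(2 × 45°) / 9.81 = 1849.07 × 1.0 / 9.81 = 188.488 m
R = 188.488 m / 0.0254 = 7421 in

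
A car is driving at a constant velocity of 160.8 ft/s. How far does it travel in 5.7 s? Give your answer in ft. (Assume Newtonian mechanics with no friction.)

v = 160.8 ft/s × 0.3048 = 49.0118 m/s
d = v × t = 49.0118 × 5.7 = 279.367 m
d = 279.367 m / 0.3048 = 916.6 ft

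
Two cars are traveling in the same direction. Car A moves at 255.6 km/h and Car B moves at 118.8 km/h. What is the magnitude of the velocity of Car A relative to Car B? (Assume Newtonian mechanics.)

v_rel = |v_A - v_B| = |255.6 - 118.8| = 136.8 km/h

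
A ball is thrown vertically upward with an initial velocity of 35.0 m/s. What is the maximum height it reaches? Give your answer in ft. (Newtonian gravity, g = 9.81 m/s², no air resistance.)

h_max = v₀² / (2g) = 35.0² / (2 × 9.81) = 1225.0 / 19.62 = 62.4363 m
h_max = 62.4363 m / 0.3048 = 204.8 ft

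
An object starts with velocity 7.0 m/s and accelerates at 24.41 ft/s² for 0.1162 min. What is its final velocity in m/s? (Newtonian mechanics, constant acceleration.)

a = 24.41 ft/s² × 0.3048 = 7.44017 m/s²
t = 0.1162 min × 60.0 = 6.972 s
v = v₀ + a × t = 7.0 + 7.44017 × 6.972 = 58.87 m/s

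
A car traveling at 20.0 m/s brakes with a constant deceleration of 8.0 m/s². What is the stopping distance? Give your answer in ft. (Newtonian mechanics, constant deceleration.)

d = v₀² / (2a) = 20.0² / (2 × 8.0) = 400.0 / 16.0 = 25.0 m
d = 25.0 m / 0.3048 = 82.02 ft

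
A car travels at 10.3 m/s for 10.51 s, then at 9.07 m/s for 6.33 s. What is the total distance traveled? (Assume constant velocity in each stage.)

d₁ = v₁t₁ = 10.3 × 10.51 = 108.253 m
d₂ = v₂t₂ = 9.07 × 6.33 = 57.4131 m
d_total = 108.253 + 57.4131 = 165.67 m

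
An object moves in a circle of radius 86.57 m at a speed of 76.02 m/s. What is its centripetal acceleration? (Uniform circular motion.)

a_c = v²/r = 76.02²/86.57 = 5779.0404/86.57 = 66.76 m/s²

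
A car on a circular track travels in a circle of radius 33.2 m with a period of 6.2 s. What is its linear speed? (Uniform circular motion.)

v = 2πr/T = 2π×33.2/6.2 = 33.65 m/s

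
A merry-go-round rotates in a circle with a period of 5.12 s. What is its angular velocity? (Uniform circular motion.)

ω = 2π/T = 2π/5.12 = 1.2272 rad/s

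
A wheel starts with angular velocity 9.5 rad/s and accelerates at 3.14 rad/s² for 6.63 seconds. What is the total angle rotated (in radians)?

θ = ω₀t + ½αt² = 9.5×6.63 + ½×3.14×6.63² = 132.0 rad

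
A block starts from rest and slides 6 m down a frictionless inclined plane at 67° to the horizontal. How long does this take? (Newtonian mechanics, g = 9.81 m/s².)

a = g sin(θ) = 9.81 × sin(67°) = 9.0302 m/s²
t = √(2d/a) = √(2 × 6 / 9.0302) = 1.15 s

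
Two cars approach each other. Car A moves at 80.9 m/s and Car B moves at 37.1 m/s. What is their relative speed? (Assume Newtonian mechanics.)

v_rel = v_A + v_B = 80.9 + 37.1 = 118.0 m/s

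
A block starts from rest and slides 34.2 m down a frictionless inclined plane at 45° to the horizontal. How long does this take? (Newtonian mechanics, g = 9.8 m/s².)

a = g sin(θ) = 9.8 × sin(45°) = 6.9296 m/s²
t = √(2d/a) = √(2 × 34.2 / 6.9296) = 3.14 s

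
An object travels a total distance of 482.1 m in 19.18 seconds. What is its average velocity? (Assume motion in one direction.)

v_avg = Δd / Δt = 482.1 / 19.18 = 25.14 m/s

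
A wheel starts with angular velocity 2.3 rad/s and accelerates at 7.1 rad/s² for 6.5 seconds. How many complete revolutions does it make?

θ = ω₀t + ½αt² = 2.3×6.5 + ½×7.1×6.5² = 164.9375 rad
Total revolutions = θ/(2π) = 164.9375/(2π) = 26.25
Complete revolutions = ⌊26.25⌋ = 26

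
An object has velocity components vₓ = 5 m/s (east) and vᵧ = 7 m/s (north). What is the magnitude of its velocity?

|v| = √(vₓ² + vᵧ²) = √(5² + 7²) = √(74) = 8.6 m/s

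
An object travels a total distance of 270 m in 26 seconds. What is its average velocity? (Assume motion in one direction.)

v_avg = Δd / Δt = 270 / 26 = 10.38 m/s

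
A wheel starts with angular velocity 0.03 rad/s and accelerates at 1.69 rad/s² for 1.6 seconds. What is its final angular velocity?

ω = ω₀ + αt = 0.03 + 1.69 × 1.6 = 2.73 rad/s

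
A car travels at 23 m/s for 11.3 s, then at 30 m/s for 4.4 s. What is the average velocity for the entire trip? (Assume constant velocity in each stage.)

d₁ = v₁t₁ = 23 × 11.3 = 259.9 m
d₂ = v₂t₂ = 30 × 4.4 = 132.0 m
d_total = 391.9 m, t_total = 15.7 s
v_avg = d_total/t_total = 391.9/15.7 = 24.96 m/s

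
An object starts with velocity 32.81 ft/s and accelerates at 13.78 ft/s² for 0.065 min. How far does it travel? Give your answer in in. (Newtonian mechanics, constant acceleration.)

v₀ = 32.81 ft/s × 0.3048 = 10.0005 m/s
a = 13.78 ft/s² × 0.3048 = 4.20014 m/s²
t = 0.065 min × 60.0 = 3.9 s
d = v₀ × t + ½ × a × t² = 10.0005 × 3.9 + 0.5 × 4.20014 × 3.9² = 70.944 m
d = 70.944 m / 0.0254 = 2793 in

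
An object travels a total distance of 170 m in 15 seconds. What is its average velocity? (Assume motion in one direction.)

v_avg = Δd / Δt = 170 / 15 = 11.33 m/s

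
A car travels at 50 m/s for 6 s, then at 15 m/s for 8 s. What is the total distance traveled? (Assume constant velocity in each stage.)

d₁ = v₁t₁ = 50 × 6 = 300 m
d₂ = v₂t₂ = 15 × 8 = 120 m
d_total = 300 + 120 = 420 m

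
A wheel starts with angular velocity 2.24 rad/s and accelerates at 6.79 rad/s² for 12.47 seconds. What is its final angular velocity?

ω = ω₀ + αt = 2.24 + 6.79 × 12.47 = 86.91 rad/s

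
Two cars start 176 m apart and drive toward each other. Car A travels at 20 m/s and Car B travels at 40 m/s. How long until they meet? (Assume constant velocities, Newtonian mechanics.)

Combined speed: v_combined = 20 + 40 = 60 m/s
Time to meet: t = d/v_combined = 176/60 = 2.93 s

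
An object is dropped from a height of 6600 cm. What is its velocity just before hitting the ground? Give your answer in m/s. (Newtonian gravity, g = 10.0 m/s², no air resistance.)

h = 6600 cm × 0.01 = 66.0 m
v = √(2gh) = √(2 × 10.0 × 66.0) = 36.33 m/s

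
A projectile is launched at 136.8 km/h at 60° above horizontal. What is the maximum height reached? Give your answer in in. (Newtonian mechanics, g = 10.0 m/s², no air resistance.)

v₀ = 136.8 km/h × 0.2777777777777778 = 38.0 m/s
H = v₀² × sin²(θ) / (2g) = 38.0² × sin(60°)² / (2 × 10.0) = 1444.0 × 0.75 / 20.0 = 54.15 m
H = 54.15 m / 0.0254 = 2132 in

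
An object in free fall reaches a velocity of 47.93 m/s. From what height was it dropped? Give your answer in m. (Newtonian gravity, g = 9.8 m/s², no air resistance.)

h = v² / (2g) = 47.93² / (2 × 9.8) = 117.2 m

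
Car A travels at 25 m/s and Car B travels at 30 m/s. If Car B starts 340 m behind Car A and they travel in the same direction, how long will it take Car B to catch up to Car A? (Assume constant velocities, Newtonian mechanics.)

Relative speed: v_rel = 30 - 25 = 5 m/s
Time to catch: t = d₀/v_rel = 340/5 = 68.0 s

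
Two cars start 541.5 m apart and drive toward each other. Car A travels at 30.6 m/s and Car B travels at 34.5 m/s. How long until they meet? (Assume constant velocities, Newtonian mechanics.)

Combined speed: v_combined = 30.6 + 34.5 = 65.1 m/s
Time to meet: t = d/v_combined = 541.5/65.1 = 8.32 s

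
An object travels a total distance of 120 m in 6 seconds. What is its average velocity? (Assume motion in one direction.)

v_avg = Δd / Δt = 120 / 6 = 20.0 m/s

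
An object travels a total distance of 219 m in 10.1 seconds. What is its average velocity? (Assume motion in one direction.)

v_avg = Δd / Δt = 219 / 10.1 = 21.68 m/s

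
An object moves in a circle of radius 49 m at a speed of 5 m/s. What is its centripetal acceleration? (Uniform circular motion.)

a_c = v²/r = 5²/49 = 25/49 = 0.51 m/s²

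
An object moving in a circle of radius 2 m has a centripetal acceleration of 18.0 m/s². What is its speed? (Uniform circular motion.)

v = √(a_c × r) = √(18.0 × 2) = 6.0 m/s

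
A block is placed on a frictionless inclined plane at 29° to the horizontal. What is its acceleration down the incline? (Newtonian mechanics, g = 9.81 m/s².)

a = g sin(θ) = 9.81 × sin(29°) = 9.81 × 0.4848 = 4.76 m/s²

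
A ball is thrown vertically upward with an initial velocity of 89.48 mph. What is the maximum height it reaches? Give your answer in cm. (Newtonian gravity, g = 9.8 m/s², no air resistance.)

v₀ = 89.48 mph × 0.44704 = 40.0011 m/s
h_max = v₀² / (2g) = 40.0011² / (2 × 9.8) = 1600.09 / 19.6 = 81.6372 m
h_max = 81.6372 m / 0.01 = 8164 cm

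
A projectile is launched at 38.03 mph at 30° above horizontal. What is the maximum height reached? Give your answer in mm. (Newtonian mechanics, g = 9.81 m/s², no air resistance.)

v₀ = 38.03 mph × 0.44704 = 17.0009 m/s
H = v₀² × sin²(θ) / (2g) = 17.0009² × sin(30°)² / (2 × 9.81) = 289.031 × 0.25 / 19.62 = 3.68286 m
H = 3.68286 m / 0.001 = 3683 mm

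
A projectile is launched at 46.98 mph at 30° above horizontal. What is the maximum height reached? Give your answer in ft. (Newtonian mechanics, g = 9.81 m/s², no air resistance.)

v₀ = 46.98 mph × 0.44704 = 21.0019 m/s
H = v₀² × sin²(θ) / (2g) = 21.0019² × sin(30°)² / (2 × 9.81) = 441.08 × 0.25 / 19.62 = 5.62029 m
H = 5.62029 m / 0.3048 = 18.44 ft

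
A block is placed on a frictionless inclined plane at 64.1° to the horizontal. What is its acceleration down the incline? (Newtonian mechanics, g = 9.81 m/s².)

a = g sin(θ) = 9.81 × sin(64.1°) = 9.81 × 0.89956 = 8.82 m/s²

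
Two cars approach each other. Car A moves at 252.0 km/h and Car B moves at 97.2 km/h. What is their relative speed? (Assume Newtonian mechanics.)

v_rel = v_A + v_B = 252.0 + 97.2 = 349.2 km/h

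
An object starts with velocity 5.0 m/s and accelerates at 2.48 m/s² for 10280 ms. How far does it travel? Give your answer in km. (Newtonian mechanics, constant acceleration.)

t = 10280 ms × 0.001 = 10.28 s
d = v₀ × t + ½ × a × t² = 5.0 × 10.28 + 0.5 × 2.48 × 10.28² = 182.441 m
d = 182.441 m / 1000.0 = 0.1824 km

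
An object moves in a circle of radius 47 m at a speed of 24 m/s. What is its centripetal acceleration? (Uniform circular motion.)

a_c = v²/r = 24²/47 = 576/47 = 12.26 m/s²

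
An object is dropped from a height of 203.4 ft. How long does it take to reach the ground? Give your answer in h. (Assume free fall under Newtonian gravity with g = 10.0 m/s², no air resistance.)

h = 203.4 ft × 0.3048 = 61.9963 m
t = √(2h/g) = √(2 × 61.9963 / 10.0) = 3.52126 s
t = 3.52126 s / 3600.0 = 0.0009781 h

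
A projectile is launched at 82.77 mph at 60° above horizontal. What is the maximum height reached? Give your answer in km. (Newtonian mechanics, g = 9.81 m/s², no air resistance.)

v₀ = 82.77 mph × 0.44704 = 37.0015 m/s
H = v₀² × sin²(θ) / (2g) = 37.0015² × sin(60°)² / (2 × 9.81) = 1369.11 × 0.75 / 19.62 = 52.336 m
H = 52.336 m / 1000.0 = 0.05234 km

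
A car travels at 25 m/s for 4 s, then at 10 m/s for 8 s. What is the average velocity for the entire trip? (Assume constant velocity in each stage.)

d₁ = v₁t₁ = 25 × 4 = 100 m
d₂ = v₂t₂ = 10 × 8 = 80 m
d_total = 180 m, t_total = 12 s
v_avg = d_total/t_total = 180/12 = 15.0 m/s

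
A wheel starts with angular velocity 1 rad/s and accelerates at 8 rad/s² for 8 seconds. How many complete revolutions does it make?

θ = ω₀t + ½αt² = 1×8 + ½×8×8² = 264.0 rad
Total revolutions = θ/(2π) = 264.0/(2π) = 42.02
Complete revolutions = ⌊42.02⌋ = 42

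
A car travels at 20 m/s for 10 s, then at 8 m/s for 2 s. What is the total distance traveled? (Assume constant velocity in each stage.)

d₁ = v₁t₁ = 20 × 10 = 200 m
d₂ = v₂t₂ = 8 × 2 = 16 m
d_total = 200 + 16 = 216 m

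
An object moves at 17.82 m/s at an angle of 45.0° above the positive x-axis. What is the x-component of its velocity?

vₓ = v cos(θ) = 17.82 × cos(45.0°) = 12.6 m/s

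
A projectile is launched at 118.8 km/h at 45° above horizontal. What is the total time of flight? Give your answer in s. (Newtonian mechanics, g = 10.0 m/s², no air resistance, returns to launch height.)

v₀ = 118.8 km/h × 0.2777777777777778 = 33.0 m/s
T = 2 × v₀ × sin(θ) / g = 2 × 33.0 × sin(45°) / 10.0 = 2 × 33.0 × 0.707107 / 10.0 = 4.667 s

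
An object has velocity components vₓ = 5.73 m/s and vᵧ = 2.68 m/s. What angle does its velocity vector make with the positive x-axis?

θ = arctan(vᵧ/vₓ) = arctan(2.68/5.73) = 25.07°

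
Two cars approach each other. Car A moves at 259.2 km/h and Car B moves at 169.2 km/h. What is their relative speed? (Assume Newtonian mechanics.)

v_rel = v_A + v_B = 259.2 + 169.2 = 428.4 km/h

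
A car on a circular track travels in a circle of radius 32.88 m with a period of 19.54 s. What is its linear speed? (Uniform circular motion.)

v = 2πr/T = 2π×32.88/19.54 = 10.57 m/s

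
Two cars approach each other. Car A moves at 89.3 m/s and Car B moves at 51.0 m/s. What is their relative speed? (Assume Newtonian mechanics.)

v_rel = v_A + v_B = 89.3 + 51.0 = 140.3 m/s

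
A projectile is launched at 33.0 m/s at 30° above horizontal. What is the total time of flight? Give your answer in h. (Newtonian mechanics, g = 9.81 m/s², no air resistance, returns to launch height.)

T = 2 × v₀ × sin(θ) / g = 2 × 33.0 × sin(30°) / 9.81 = 2 × 33.0 × 0.5 / 9.81 = 3.36391 s
T = 3.36391 s / 3600.0 = 0.0009344 h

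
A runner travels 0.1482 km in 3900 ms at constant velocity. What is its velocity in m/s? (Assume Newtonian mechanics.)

d = 0.1482 km × 1000.0 = 148.2 m
t = 3900 ms × 0.001 = 3.9 s
v = d / t = 148.2 / 3.9 = 38.0 m/s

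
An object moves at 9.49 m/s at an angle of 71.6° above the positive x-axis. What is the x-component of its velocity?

vₓ = v cos(θ) = 9.49 × cos(71.6°) = 3.0 m/s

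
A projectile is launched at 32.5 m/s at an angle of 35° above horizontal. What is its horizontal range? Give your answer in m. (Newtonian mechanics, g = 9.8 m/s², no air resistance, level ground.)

R = v₀² × sin(2θ) / g = 32.5² × sin(2 × 35°) / 9.8 = 1056.25 × 0.939693 / 9.8 = 101.3 m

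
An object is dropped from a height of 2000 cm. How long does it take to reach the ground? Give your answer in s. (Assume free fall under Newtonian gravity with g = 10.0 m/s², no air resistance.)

h = 2000 cm × 0.01 = 20.0 m
t = √(2h/g) = √(2 × 20.0 / 10.0) = 2.0 s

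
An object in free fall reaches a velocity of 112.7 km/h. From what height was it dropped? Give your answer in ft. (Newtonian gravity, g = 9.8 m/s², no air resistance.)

v = 112.7 km/h × 0.2777777777777778 = 31.3056 m/s
h = v² / (2g) = 31.3056² / (2 × 9.8) = 50.0021 m
h = 50.0021 m / 0.3048 = 164.0 ft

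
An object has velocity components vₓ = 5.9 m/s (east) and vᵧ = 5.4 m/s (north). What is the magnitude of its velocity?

|v| = √(vₓ² + vᵧ²) = √(5.9² + 5.4²) = √(63.97) = 8.0 m/s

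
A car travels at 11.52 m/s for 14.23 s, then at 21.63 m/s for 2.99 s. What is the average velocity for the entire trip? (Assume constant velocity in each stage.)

d₁ = v₁t₁ = 11.52 × 14.23 = 163.9296 m
d₂ = v₂t₂ = 21.63 × 2.99 = 64.6737 m
d_total = 228.6033 m, t_total = 17.22 s
v_avg = d_total/t_total = 228.6033/17.22 = 13.28 m/s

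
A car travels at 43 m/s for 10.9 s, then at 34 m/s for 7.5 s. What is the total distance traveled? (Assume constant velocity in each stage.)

d₁ = v₁t₁ = 43 × 10.9 = 468.7 m
d₂ = v₂t₂ = 34 × 7.5 = 255.0 m
d_total = 468.7 + 255.0 = 723.7 m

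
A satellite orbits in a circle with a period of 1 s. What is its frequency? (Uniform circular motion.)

f = 1/T = 1/1 = 1.0 Hz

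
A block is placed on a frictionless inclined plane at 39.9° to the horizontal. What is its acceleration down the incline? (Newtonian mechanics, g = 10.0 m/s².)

a = g sin(θ) = 10.0 × sin(39.9°) = 10.0 × 0.6414 = 6.41 m/s²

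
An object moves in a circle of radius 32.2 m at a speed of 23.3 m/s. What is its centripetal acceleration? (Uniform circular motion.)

a_c = v²/r = 23.3²/32.2 = 542.89/32.2 = 16.86 m/s²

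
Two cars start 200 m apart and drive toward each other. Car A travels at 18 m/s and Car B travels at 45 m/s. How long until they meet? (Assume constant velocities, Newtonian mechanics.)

Combined speed: v_combined = 18 + 45 = 63 m/s
Time to meet: t = d/v_combined = 200/63 = 3.17 s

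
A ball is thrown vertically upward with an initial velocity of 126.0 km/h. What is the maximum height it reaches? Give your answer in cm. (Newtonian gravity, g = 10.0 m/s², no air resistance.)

v₀ = 126.0 km/h × 0.2777777777777778 = 35.0 m/s
h_max = v₀² / (2g) = 35.0² / (2 × 10.0) = 1225.0 / 20.0 = 61.25 m
h_max = 61.25 m / 0.01 = 6125 cm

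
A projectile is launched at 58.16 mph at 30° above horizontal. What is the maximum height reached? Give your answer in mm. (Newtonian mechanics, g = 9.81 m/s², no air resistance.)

v₀ = 58.16 mph × 0.44704 = 25.9998 m/s
H = v₀² × sin²(θ) / (2g) = 25.9998² × sin(30°)² / (2 × 9.81) = 675.99 × 0.25 / 19.62 = 8.61353 m
H = 8.61353 m / 0.001 = 8614 mm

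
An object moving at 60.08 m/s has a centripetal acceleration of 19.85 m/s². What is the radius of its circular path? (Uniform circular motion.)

r = v²/a_c = 60.08²/19.85 = 181.84 m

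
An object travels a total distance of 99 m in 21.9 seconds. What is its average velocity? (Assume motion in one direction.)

v_avg = Δd / Δt = 99 / 21.9 = 4.52 m/s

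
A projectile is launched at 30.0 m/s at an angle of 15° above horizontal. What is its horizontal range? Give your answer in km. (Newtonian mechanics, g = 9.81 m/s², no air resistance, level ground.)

R = v₀² × sin(2θ) / g = 30.0² × sin(2 × 15°) / 9.81 = 900.0 × 0.5 / 9.81 = 45.8716 m
R = 45.8716 m / 1000.0 = 0.04587 km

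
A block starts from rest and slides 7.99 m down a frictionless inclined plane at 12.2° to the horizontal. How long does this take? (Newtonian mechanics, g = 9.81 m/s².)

a = g sin(θ) = 9.81 × sin(12.2°) = 2.0731 m/s²
t = √(2d/a) = √(2 × 7.99 / 2.0731) = 2.78 s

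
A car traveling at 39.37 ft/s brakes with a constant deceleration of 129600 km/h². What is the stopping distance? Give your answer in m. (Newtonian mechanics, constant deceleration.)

v₀ = 39.37 ft/s × 0.3048 = 12.0 m/s
a = 129600 km/h² × 7.716049382716049e-05 = 10.0 m/s²
d = v₀² / (2a) = 12.0² / (2 × 10.0) = 144.0 / 20.0 = 7.2 m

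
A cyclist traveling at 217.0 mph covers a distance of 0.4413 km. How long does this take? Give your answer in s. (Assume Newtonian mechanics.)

d = 0.4413 km × 1000.0 = 441.3 m
v = 217.0 mph × 0.44704 = 97.0077 m/s
t = d / v = 441.3 / 97.0077 = 4.549 s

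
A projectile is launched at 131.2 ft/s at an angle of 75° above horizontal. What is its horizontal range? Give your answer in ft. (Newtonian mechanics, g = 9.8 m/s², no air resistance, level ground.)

v₀ = 131.2 ft/s × 0.3048 = 39.9898 m/s
R = v₀² × sin(2θ) / g = 39.9898² × sin(2 × 75°) / 9.8 = 1599.18 × 0.5 / 9.8 = 81.5908 m
R = 81.5908 m / 0.3048 = 267.7 ft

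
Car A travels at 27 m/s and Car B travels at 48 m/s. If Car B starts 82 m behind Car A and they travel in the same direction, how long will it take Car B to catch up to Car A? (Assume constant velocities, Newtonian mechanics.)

Relative speed: v_rel = 48 - 27 = 21 m/s
Time to catch: t = d₀/v_rel = 82/21 = 3.9 s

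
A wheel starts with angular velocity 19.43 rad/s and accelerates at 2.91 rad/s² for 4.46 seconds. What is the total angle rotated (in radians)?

θ = ω₀t + ½αt² = 19.43×4.46 + ½×2.91×4.46² = 115.6 rad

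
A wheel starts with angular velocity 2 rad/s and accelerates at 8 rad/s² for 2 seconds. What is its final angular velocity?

ω = ω₀ + αt = 2 + 8 × 2 = 18 rad/s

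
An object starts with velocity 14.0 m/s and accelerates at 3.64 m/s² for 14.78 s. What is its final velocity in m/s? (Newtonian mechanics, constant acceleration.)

v = v₀ + a × t = 14.0 + 3.64 × 14.78 = 67.8 m/s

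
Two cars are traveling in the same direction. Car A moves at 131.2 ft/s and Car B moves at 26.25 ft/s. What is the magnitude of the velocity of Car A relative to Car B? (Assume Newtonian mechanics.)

v_rel = |v_A - v_B| = |131.2 - 26.25| = 104.95 ft/s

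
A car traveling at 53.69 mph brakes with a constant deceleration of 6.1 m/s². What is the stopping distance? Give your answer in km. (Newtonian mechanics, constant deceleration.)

v₀ = 53.69 mph × 0.44704 = 24.0016 m/s
d = v₀² / (2a) = 24.0016² / (2 × 6.1) = 576.077 / 12.2 = 47.2194 m
d = 47.2194 m / 1000.0 = 0.04722 km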